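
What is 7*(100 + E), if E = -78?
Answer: 154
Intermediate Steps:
7*(100 + E) = 7*(100 - 78) = 7*22 = 154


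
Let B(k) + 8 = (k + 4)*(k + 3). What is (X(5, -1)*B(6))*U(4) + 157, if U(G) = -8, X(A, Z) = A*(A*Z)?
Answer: 16557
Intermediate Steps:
X(A, Z) = Z*A²
B(k) = -8 + (3 + k)*(4 + k) (B(k) = -8 + (k + 4)*(k + 3) = -8 + (4 + k)*(3 + k) = -8 + (3 + k)*(4 + k))
(X(5, -1)*B(6))*U(4) + 157 = ((-1*5²)*(4 + 6² + 7*6))*(-8) + 157 = ((-1*25)*(4 + 36 + 42))*(-8) + 157 = -25*82*(-8) + 157 = -2050*(-8) + 157 = 16400 + 157 = 16557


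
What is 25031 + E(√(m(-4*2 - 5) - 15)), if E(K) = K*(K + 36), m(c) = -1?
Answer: 25015 + 144*I ≈ 25015.0 + 144.0*I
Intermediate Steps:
E(K) = K*(36 + K)
25031 + E(√(m(-4*2 - 5) - 15)) = 25031 + √(-1 - 15)*(36 + √(-1 - 15)) = 25031 + √(-16)*(36 + √(-16)) = 25031 + (4*I)*(36 + 4*I) = 25031 + 4*I*(36 + 4*I)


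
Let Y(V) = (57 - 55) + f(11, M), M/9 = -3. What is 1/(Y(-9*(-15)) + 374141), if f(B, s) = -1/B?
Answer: 11/4115572 ≈ 2.6728e-6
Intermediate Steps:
M = -27 (M = 9*(-3) = -27)
Y(V) = 21/11 (Y(V) = (57 - 55) - 1/11 = 2 - 1*1/11 = 2 - 1/11 = 21/11)
1/(Y(-9*(-15)) + 374141) = 1/(21/11 + 374141) = 1/(4115572/11) = 11/4115572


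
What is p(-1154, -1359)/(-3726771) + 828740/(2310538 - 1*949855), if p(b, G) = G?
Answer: 1030124455579/1690317981531 ≈ 0.60943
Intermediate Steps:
p(-1154, -1359)/(-3726771) + 828740/(2310538 - 1*949855) = -1359/(-3726771) + 828740/(2310538 - 1*949855) = -1359*(-1/3726771) + 828740/(2310538 - 949855) = 453/1242257 + 828740/1360683 = 1030124455579/1690317981531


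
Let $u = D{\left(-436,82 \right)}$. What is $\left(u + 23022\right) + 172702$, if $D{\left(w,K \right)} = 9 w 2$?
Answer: $187876$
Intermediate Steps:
$D{\left(w,K \right)} = 18 w$
$u = -7848$ ($u = 18 \left(-436\right) = -7848$)
$\left(u + 23022\right) + 172702 = \left(-7848 + 23022\right) + 172702 = 15174 + 172702 = 187876$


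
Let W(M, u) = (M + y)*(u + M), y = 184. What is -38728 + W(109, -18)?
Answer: -12065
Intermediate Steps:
W(M, u) = (184 + M)*(M + u) (W(M, u) = (M + 184)*(u + M) = (184 + M)*(M + u))
-38728 + W(109, -18) = -38728 + (109² + 184*109 + 184*(-18) + 109*(-18)) = -38728 + (11881 + 20056 - 3312 - 1962) = -38728 + 26663 = -12065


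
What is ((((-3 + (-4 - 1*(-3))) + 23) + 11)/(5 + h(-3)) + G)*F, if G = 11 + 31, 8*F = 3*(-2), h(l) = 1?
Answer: -141/4 ≈ -35.250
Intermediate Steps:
F = -¾ (F = (3*(-2))/8 = (⅛)*(-6) = -¾ ≈ -0.75000)
G = 42
((((-3 + (-4 - 1*(-3))) + 23) + 11)/(5 + h(-3)) + G)*F = ((((-3 + (-4 - 1*(-3))) + 23) + 11)/(5 + 1) + 42)*(-¾) = ((((-3 + (-4 + 3)) + 23) + 11)/6 + 42)*(-¾) = ((((-3 - 1) + 23) + 11)*(⅙) + 42)*(-¾) = (((-4 + 23) + 11)*(⅙) + 42)*(-¾) = ((19 + 11)*(⅙) + 42)*(-¾) = (30*(⅙) + 42)*(-¾) = (5 + 42)*(-¾) = 47*(-¾) = -141/4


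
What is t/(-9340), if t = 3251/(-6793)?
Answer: 3251/63446620 ≈ 5.1240e-5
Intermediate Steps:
t = -3251/6793 (t = 3251*(-1/6793) = -3251/6793 ≈ -0.47858)
t/(-9340) = -3251/6793/(-9340) = -3251/6793*(-1/9340) = 3251/63446620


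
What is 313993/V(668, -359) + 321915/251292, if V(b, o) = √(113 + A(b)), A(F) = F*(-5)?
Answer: 107305/83764 - 313993*I*√3227/3227 ≈ 1.281 - 5527.4*I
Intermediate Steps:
A(F) = -5*F
V(b, o) = √(113 - 5*b)
313993/V(668, -359) + 321915/251292 = 313993/(√(113 - 5*668)) + 321915/251292 = 313993/(√(113 - 3340)) + 321915*(1/251292) = 313993/(√(-3227)) + 107305/83764 = 313993/((I*√3227)) + 107305/83764 = 313993*(-I*√3227/3227) + 107305/83764 = -313993*I*√3227/3227 + 107305/83764 = 107305/83764 - 313993*I*√3227/3227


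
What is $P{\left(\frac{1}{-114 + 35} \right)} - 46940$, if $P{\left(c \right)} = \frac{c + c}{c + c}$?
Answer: $-46939$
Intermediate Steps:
$P{\left(c \right)} = 1$ ($P{\left(c \right)} = \frac{2 c}{2 c} = 2 c \frac{1}{2 c} = 1$)
$P{\left(\frac{1}{-114 + 35} \right)} - 46940 = 1 - 46940 = -46939$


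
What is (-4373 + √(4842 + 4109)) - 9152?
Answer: -13525 + √8951 ≈ -13430.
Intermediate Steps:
(-4373 + √(4842 + 4109)) - 9152 = (-4373 + √8951) - 9152 = -13525 + √8951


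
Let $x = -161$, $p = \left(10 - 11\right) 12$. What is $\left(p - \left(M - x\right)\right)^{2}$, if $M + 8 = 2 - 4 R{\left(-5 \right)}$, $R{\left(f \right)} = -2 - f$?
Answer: $24025$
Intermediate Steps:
$p = -12$ ($p = \left(-1\right) 12 = -12$)
$M = -18$ ($M = -8 + \left(2 - 4 \left(-2 - -5\right)\right) = -8 + \left(2 - 4 \left(-2 + 5\right)\right) = -8 + \left(2 - 12\right) = -8 - 10 = -18$)
$\left(p - \left(M - x\right)\right)^{2} = \left(-12 - 143\right)^{2} = \left(-155\right)^{2} = 24025$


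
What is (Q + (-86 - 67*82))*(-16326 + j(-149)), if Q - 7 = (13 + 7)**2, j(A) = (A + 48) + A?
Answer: 85747648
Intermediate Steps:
j(A) = 48 + 2*A (j(A) = (48 + A) + A = 48 + 2*A)
Q = 407 (Q = 7 + (13 + 7)**2 = 7 + 20**2 = 7 + 400 = 407)
(Q + (-86 - 67*82))*(-16326 + j(-149)) = (407 + (-86 - 67*82))*(-16326 + (48 + 2*(-149))) = (407 + (-86 - 5494))*(-16326 + (48 - 298)) = (407 - 5580)*(-16326 - 250) = -5173*(-16576) = 85747648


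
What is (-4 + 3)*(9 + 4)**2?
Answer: -169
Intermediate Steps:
(-4 + 3)*(9 + 4)**2 = -1*13**2 = -1*169 = -169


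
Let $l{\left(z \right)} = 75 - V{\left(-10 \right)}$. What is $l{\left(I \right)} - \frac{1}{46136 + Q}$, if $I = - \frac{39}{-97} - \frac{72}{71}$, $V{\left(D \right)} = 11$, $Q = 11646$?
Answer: $\frac{3698047}{57782} \approx 64.0$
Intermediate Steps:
$I = - \frac{4215}{6887}$ ($I = \left(-39\right) \left(- \frac{1}{97}\right) - \frac{72}{71} = \frac{39}{97} - \frac{72}{71} = - \frac{4215}{6887} \approx -0.61202$)
$l{\left(z \right)} = 64$ ($l{\left(z \right)} = 75 - 11 = 64$)
$l{\left(I \right)} - \frac{1}{46136 + Q} = 64 - \frac{1}{46136 + 11646} = 64 - \frac{1}{57782} = \frac{3698047}{57782}$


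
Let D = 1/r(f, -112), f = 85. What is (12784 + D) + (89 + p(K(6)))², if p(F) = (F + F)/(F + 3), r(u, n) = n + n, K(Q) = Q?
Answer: 42223319/2016 ≈ 20944.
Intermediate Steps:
r(u, n) = 2*n
p(F) = 2*F/(3 + F) (p(F) = (2*F)/(3 + F) = 2*F/(3 + F))
D = -1/224 (D = 1/(2*(-112)) = 1/(-224) = -1/224 ≈ -0.0044643)
(12784 + D) + (89 + p(K(6)))² = (12784 - 1/224) + (89 + 2*6/(3 + 6))² = 2863615/224 + (89 + 2*6/9)² = 2863615/224 + (89 + 2*6*(⅑))² = 2863615/224 + (89 + 4/3)² = 2863615/224 + (271/3)² = 2863615/224 + 73441/9 = 42223319/2016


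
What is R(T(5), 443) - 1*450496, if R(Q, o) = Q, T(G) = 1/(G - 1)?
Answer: -1801983/4 ≈ -4.5050e+5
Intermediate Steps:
T(G) = 1/(-1 + G)
R(T(5), 443) - 1*450496 = 1/(-1 + 5) - 1*450496 = 1/4 - 450496 = ¼ - 450496 = -1801983/4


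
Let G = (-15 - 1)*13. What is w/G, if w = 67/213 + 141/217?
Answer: -11143/2403492 ≈ -0.0046362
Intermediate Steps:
G = -208 (G = -16*13 = -208)
w = 44572/46221 (w = 67*(1/213) + 141*(1/217) = 67/213 + 141/217 = 44572/46221 ≈ 0.96432)
w/G = (44572/46221)/(-208) = (44572/46221)*(-1/208) = -11143/2403492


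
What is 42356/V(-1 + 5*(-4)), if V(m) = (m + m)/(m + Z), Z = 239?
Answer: -4616804/21 ≈ -2.1985e+5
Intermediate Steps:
V(m) = 2*m/(239 + m) (V(m) = (m + m)/(m + 239) = (2*m)/(239 + m) = 2*m/(239 + m))
42356/V(-1 + 5*(-4)) = 42356/((2*(-1 + 5*(-4))/(239 + (-1 + 5*(-4))))) = 42356/((2*(-1 - 20)/(239 + (-1 - 20)))) = 42356/((2*(-21)/(239 - 21))) = 42356/((2*(-21)/218)) = 42356/((2*(-21)*(1/218))) = 42356/(-21/109) = 42356*(-109/21) = -4616804/21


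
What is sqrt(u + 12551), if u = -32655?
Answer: 2*I*sqrt(5026) ≈ 141.79*I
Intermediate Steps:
sqrt(u + 12551) = sqrt(-32655 + 12551) = sqrt(-20104) = 2*I*sqrt(5026)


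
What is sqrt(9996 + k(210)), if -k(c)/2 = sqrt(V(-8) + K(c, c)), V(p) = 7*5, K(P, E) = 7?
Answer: sqrt(9996 - 2*sqrt(42)) ≈ 99.915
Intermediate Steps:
V(p) = 35
k(c) = -2*sqrt(42) (k(c) = -2*sqrt(35 + 7) = -2*sqrt(42))
sqrt(9996 + k(210)) = sqrt(9996 - 2*sqrt(42))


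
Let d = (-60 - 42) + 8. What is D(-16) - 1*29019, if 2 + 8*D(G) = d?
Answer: -29031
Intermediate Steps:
d = -94 (d = -102 + 8 = -94)
D(G) = -12 (D(G) = -¼ + (⅛)*(-94) = -¼ - 47/4 = -12)
D(-16) - 1*29019 = -12 - 1*29019 = -12 - 29019 = -29031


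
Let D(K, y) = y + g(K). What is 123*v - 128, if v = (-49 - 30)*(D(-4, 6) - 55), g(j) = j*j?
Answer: 320533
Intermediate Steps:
g(j) = j²
D(K, y) = y + K²
v = 2607 (v = (-49 - 30)*((6 + (-4)²) - 55) = -79*((6 + 16) - 55) = -79*(22 - 55) = -79*(-33) = 2607)
123*v - 128 = 123*2607 - 128 = 320661 - 128 = 320533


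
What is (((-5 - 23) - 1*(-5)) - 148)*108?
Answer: -18468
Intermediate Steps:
(((-5 - 23) - 1*(-5)) - 148)*108 = ((-28 + 5) - 148)*108 = (-23 - 148)*108 = -171*108 = -18468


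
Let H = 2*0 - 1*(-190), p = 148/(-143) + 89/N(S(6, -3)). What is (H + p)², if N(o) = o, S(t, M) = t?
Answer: 30575669881/736164 ≈ 41534.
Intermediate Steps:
p = 11839/858 (p = 148/(-143) + 89/6 = 148*(-1/143) + 89*(⅙) = -148/143 + 89/6 = 11839/858 ≈ 13.798)
H = 190 (H = 0 + 190 = 190)
(H + p)² = (190 + 11839/858)² = (174859/858)² = 30575669881/736164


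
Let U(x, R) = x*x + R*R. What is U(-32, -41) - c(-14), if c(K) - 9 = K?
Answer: 2710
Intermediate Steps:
U(x, R) = R**2 + x**2 (U(x, R) = x**2 + R**2 = R**2 + x**2)
c(K) = 9 + K
U(-32, -41) - c(-14) = ((-41)**2 + (-32)**2) - (9 - 14) = (1681 + 1024) - 1*(-5) = 2705 + 5 = 2710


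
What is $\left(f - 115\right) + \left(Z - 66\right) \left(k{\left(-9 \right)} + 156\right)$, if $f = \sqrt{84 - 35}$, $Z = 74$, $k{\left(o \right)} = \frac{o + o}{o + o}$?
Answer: $1148$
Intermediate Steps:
$k{\left(o \right)} = 1$ ($k{\left(o \right)} = \frac{2 o}{2 o} = 2 o \frac{1}{2 o} = 1$)
$f = 7$ ($f = \sqrt{49} = 7$)
$\left(f - 115\right) + \left(Z - 66\right) \left(k{\left(-9 \right)} + 156\right) = \left(7 - 115\right) + \left(74 - 66\right) \left(1 + 156\right) = -108 + 8 \cdot 157 = -108 + 1256 = 1148$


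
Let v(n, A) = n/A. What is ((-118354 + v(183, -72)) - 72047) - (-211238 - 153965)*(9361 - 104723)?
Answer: -835840293349/24 ≈ -3.4827e+10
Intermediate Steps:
((-118354 + v(183, -72)) - 72047) - (-211238 - 153965)*(9361 - 104723) = ((-118354 + 183/(-72)) - 72047) - (-211238 - 153965)*(9361 - 104723) = ((-118354 + 183*(-1/72)) - 72047) - (-365203)*(-95362) = ((-118354 - 61/24) - 72047) - 1*34826488486 = (-2840557/24 - 72047) - 34826488486 = -4569685/24 - 34826488486 = -835840293349/24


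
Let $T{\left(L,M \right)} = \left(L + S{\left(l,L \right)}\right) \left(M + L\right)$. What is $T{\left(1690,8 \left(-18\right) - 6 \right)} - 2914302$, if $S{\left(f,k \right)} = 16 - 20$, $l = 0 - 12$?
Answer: $-317862$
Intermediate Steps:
$l = -12$ ($l = 0 - 12 = -12$)
$S{\left(f,k \right)} = -4$ ($S{\left(f,k \right)} = 16 - 20 = -4$)
$T{\left(L,M \right)} = \left(-4 + L\right) \left(L + M\right)$ ($T{\left(L,M \right)} = \left(L - 4\right) \left(M + L\right) = \left(-4 + L\right) \left(L + M\right)$)
$T{\left(1690,8 \left(-18\right) - 6 \right)} - 2914302 = \left(1690^{2} - 6760 - 4 \left(8 \left(-18\right) - 6\right) + 1690 \left(8 \left(-18\right) - 6\right)\right) - 2914302 = \left(2856100 - 6760 - 4 \left(-144 - 6\right) + 1690 \left(-144 - 6\right)\right) - 2914302 = \left(2856100 - 6760 - -600 + 1690 \left(-150\right)\right) - 2914302 = \left(2856100 - 6760 + 600 - 253500\right) - 2914302 = 2596440 - 2914302 = -317862$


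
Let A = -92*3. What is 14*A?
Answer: -3864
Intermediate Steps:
A = -276
14*A = 14*(-276) = -3864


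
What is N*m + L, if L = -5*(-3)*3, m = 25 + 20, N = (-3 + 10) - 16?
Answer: -360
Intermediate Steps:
N = -9 (N = 7 - 16 = -9)
m = 45
L = 45 (L = 15*3 = 45)
N*m + L = -9*45 + 45 = -405 + 45 = -360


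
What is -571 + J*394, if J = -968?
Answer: -381963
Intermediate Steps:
-571 + J*394 = -571 - 968*394 = -571 - 381392 = -381963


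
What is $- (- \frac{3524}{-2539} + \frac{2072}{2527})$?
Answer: $- \frac{2023708}{916579} \approx -2.2079$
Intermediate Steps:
$- (- \frac{3524}{-2539} + \frac{2072}{2527}) = - (\left(-3524\right) \left(- \frac{1}{2539}\right) + 2072 \cdot \frac{1}{2527}) = - (\frac{3524}{2539} + \frac{296}{361}) = \left(-1\right) \frac{2023708}{916579} = - \frac{2023708}{916579}$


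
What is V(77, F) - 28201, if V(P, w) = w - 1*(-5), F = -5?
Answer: -28201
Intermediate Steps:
V(P, w) = 5 + w (V(P, w) = w + 5 = 5 + w)
V(77, F) - 28201 = (5 - 5) - 28201 = 0 - 28201 = -28201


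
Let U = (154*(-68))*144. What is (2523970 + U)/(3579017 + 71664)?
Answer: 1016002/3650681 ≈ 0.27830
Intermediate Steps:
U = -1507968 (U = -10472*144 = -1507968)
(2523970 + U)/(3579017 + 71664) = (2523970 - 1507968)/(3579017 + 71664) = 1016002/3650681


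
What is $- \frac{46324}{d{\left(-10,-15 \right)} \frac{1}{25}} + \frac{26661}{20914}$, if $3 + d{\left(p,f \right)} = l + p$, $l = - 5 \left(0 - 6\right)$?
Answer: $- \frac{24220050163}{355538} \approx -68122.0$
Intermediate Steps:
$l = 30$ ($l = - 5 \left(0 - 6\right) = \left(-5\right) \left(-6\right) = 30$)
$d{\left(p,f \right)} = 27 + p$ ($d{\left(p,f \right)} = -3 + \left(30 + p\right) = 27 + p$)
$- \frac{46324}{d{\left(-10,-15 \right)} \frac{1}{25}} + \frac{26661}{20914} = - \frac{46324}{\left(27 - 10\right) \frac{1}{25}} + \frac{26661}{20914} = - \frac{46324}{17 \cdot \frac{1}{25}} + 26661 \cdot \frac{1}{20914} = - \frac{46324}{\frac{17}{25}} + \frac{26661}{20914} = \left(-46324\right) \frac{25}{17} + \frac{26661}{20914} = - \frac{1158100}{17} + \frac{26661}{20914} = - \frac{24220050163}{355538}$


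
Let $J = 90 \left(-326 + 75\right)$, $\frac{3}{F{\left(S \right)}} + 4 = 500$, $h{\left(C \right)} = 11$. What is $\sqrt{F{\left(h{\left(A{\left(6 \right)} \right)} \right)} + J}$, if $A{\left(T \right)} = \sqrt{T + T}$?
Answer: $\frac{i \sqrt{347343747}}{124} \approx 150.3 i$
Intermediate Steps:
$A{\left(T \right)} = \sqrt{2} \sqrt{T}$ ($A{\left(T \right)} = \sqrt{2 T} = \sqrt{2} \sqrt{T}$)
$F{\left(S \right)} = \frac{3}{496}$ ($F{\left(S \right)} = \frac{3}{-4 + 500} = \frac{3}{496}$)
$J = -22590$ ($J = 90 \left(-251\right) = -22590$)
$\sqrt{F{\left(h{\left(A{\left(6 \right)} \right)} \right)} + J} = \sqrt{\frac{3}{496} - 22590} = \sqrt{- \frac{11204637}{496}} = \frac{i \sqrt{347343747}}{124}$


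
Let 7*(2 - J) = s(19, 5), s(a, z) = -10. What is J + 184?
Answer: 1312/7 ≈ 187.43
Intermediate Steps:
J = 24/7 (J = 2 - 1/7*(-10) = 2 + 10/7 = 24/7 ≈ 3.4286)
J + 184 = 24/7 + 184 = 1312/7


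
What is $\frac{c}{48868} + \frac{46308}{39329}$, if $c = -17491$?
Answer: $\frac{1575075805}{1921929572} \approx 0.81953$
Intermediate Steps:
$\frac{c}{48868} + \frac{46308}{39329} = - \frac{17491}{48868} + \frac{46308}{39329} = \frac{1575075805}{1921929572}$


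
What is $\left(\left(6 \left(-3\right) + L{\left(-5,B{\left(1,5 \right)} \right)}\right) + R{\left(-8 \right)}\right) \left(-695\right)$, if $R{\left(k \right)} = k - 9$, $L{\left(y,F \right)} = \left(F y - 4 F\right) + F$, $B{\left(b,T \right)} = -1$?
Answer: $18765$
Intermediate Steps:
$L{\left(y,F \right)} = - 3 F + F y$ ($L{\left(y,F \right)} = \left(- 4 F + F y\right) + F = - 3 F + F y$)
$R{\left(k \right)} = -9 + k$
$\left(\left(6 \left(-3\right) + L{\left(-5,B{\left(1,5 \right)} \right)}\right) + R{\left(-8 \right)}\right) \left(-695\right) = \left(\left(6 \left(-3\right) - \left(-3 - 5\right)\right) - 17\right) \left(-695\right) = \left(\left(-18 - -8\right) - 17\right) \left(-695\right) = \left(\left(-18 + 8\right) - 17\right) \left(-695\right) = \left(-10 - 17\right) \left(-695\right) = \left(-27\right) \left(-695\right) = 18765$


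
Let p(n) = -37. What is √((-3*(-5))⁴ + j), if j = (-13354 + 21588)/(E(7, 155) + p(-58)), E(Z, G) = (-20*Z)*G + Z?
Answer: 2*√1494036664855/10865 ≈ 225.00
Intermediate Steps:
E(Z, G) = Z - 20*G*Z (E(Z, G) = -20*G*Z + Z = Z - 20*G*Z)
j = -4117/10865 (j = (-13354 + 21588)/(7*(1 - 20*155) - 37) = 8234/(7*(1 - 3100) - 37) = 8234/(7*(-3099) - 37) = 8234/(-21693 - 37) = 8234/(-21730) = 8234*(-1/21730) = -4117/10865 ≈ -0.37892)
√((-3*(-5))⁴ + j) = √((-3*(-5))⁴ - 4117/10865) = √(15⁴ - 4117/10865) = √(50625 - 4117/10865) = √(550036508/10865) = 2*√1494036664855/10865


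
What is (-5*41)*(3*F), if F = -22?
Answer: 13530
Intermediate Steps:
(-5*41)*(3*F) = (-5*41)*(3*(-22)) = -205*(-66) = 13530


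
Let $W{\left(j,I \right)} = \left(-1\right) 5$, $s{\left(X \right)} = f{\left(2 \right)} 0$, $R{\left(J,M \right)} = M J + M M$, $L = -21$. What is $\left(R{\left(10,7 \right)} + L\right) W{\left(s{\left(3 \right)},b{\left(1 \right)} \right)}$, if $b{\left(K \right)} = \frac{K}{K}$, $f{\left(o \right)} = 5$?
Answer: $-490$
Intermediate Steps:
$R{\left(J,M \right)} = M^{2} + J M$ ($R{\left(J,M \right)} = J M + M^{2} = M^{2} + J M$)
$s{\left(X \right)} = 0$ ($s{\left(X \right)} = 5 \cdot 0 = 0$)
$b{\left(K \right)} = 1$
$W{\left(j,I \right)} = -5$
$\left(R{\left(10,7 \right)} + L\right) W{\left(s{\left(3 \right)},b{\left(1 \right)} \right)} = \left(7 \left(10 + 7\right) - 21\right) \left(-5\right) = \left(7 \cdot 17 - 21\right) \left(-5\right) = \left(119 - 21\right) \left(-5\right) = 98 \left(-5\right) = -490$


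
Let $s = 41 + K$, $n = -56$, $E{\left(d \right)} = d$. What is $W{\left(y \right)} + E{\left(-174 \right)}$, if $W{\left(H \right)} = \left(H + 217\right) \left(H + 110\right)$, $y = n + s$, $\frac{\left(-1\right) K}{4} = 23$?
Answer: $156$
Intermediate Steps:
$K = -92$ ($K = \left(-4\right) 23 = -92$)
$s = -51$ ($s = 41 - 92 = -51$)
$y = -107$ ($y = -56 - 51 = -107$)
$W{\left(H \right)} = \left(110 + H\right) \left(217 + H\right)$ ($W{\left(H \right)} = \left(217 + H\right) \left(110 + H\right) = \left(110 + H\right) \left(217 + H\right)$)
$W{\left(y \right)} + E{\left(-174 \right)} = \left(23870 + \left(-107\right)^{2} + 327 \left(-107\right)\right) - 174 = \left(23870 + 11449 - 34989\right) - 174 = 330 - 174 = 156$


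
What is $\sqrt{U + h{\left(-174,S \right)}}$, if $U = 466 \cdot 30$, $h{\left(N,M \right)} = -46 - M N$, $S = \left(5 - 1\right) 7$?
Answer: $\sqrt{18806} \approx 137.14$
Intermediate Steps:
$S = 28$ ($S = 4 \cdot 7 = 28$)
$h{\left(N,M \right)} = -46 - M N$
$U = 13980$
$\sqrt{U + h{\left(-174,S \right)}} = \sqrt{13980 - \left(46 + 28 \left(-174\right)\right)} = \sqrt{13980 + \left(-46 + 4872\right)} = \sqrt{13980 + 4826} = \sqrt{18806}$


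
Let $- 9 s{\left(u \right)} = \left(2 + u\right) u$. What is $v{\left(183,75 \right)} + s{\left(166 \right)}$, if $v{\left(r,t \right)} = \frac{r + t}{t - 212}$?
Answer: $- \frac{1274326}{411} \approx -3100.6$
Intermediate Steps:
$v{\left(r,t \right)} = \frac{r + t}{-212 + t}$
$s{\left(u \right)} = - \frac{u \left(2 + u\right)}{9}$ ($s{\left(u \right)} = - \frac{\left(2 + u\right) u}{9} = - \frac{u \left(2 + u\right)}{9}$)
$v{\left(183,75 \right)} + s{\left(166 \right)} = \frac{183 + 75}{-212 + 75} - \frac{166 \left(2 + 166\right)}{9} = \frac{1}{-137} \cdot 258 - \frac{166}{9} \cdot 168 = \left(- \frac{1}{137}\right) 258 - \frac{9296}{3} = - \frac{258}{137} - \frac{9296}{3} = - \frac{1274326}{411}$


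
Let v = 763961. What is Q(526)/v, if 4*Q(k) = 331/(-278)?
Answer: -331/849524632 ≈ -3.8963e-7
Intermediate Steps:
Q(k) = -331/1112 (Q(k) = (331/(-278))/4 = (331*(-1/278))/4 = (¼)*(-331/278) = -331/1112)
Q(526)/v = -331/1112/763961 = -331/1112*1/763961 = -331/849524632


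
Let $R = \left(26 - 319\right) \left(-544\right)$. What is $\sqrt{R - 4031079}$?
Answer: $i \sqrt{3871687} \approx 1967.7 i$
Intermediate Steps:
$R = 159392$ ($R = \left(-293\right) \left(-544\right) = 159392$)
$\sqrt{R - 4031079} = \sqrt{159392 - 4031079} = \sqrt{-3871687} = i \sqrt{3871687}$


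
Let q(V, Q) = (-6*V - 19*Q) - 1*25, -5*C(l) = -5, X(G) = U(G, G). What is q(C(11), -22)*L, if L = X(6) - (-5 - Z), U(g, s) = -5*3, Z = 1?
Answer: -3483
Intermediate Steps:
U(g, s) = -15
X(G) = -15
C(l) = 1 (C(l) = -1/5*(-5) = 1)
q(V, Q) = -25 - 19*Q - 6*V (q(V, Q) = (-19*Q - 6*V) - 25 = -25 - 19*Q - 6*V)
L = -9 (L = -15 - (-5 - 1*1) = -15 - (-5 - 1) = -15 - 1*(-6) = -15 + 6 = -9)
q(C(11), -22)*L = (-25 - 19*(-22) - 6*1)*(-9) = (-25 + 418 - 6)*(-9) = 387*(-9) = -3483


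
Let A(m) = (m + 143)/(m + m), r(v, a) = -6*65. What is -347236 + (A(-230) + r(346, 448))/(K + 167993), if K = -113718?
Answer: -8669267773313/24966500 ≈ -3.4724e+5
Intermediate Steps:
r(v, a) = -390
A(m) = (143 + m)/(2*m) (A(m) = (143 + m)/((2*m)) = (143 + m)*(1/(2*m)) = (143 + m)/(2*m))
-347236 + (A(-230) + r(346, 448))/(K + 167993) = -347236 + ((½)*(143 - 230)/(-230) - 390)/(-113718 + 167993) = -347236 + ((½)*(-1/230)*(-87) - 390)/54275 = -347236 + (87/460 - 390)*(1/54275) = -347236 - 179313/460*1/54275 = -347236 - 179313/24966500 = -8669267773313/24966500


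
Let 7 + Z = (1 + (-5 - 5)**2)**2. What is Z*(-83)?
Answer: -846102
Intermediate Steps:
Z = 10194 (Z = -7 + (1 + (-5 - 5)**2)**2 = -7 + (1 + (-10)**2)**2 = -7 + (1 + 100)**2 = -7 + 101**2 = -7 + 10201 = 10194)
Z*(-83) = 10194*(-83) = -846102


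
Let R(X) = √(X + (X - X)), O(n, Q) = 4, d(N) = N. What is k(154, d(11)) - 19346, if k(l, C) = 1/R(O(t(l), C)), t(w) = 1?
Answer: -38691/2 ≈ -19346.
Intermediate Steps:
R(X) = √X (R(X) = √(X + 0) = √X)
k(l, C) = ½ (k(l, C) = 1/(√4) = 1/2 = ½)
k(154, d(11)) - 19346 = ½ - 19346 = -38691/2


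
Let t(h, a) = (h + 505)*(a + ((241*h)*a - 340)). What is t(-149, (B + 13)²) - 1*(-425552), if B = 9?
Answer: -6186787520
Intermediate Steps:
t(h, a) = (505 + h)*(-340 + a + 241*a*h) (t(h, a) = (505 + h)*(a + (241*a*h - 340)) = (505 + h)*(a + (-340 + 241*a*h)) = (505 + h)*(-340 + a + 241*a*h))
t(-149, (B + 13)²) - 1*(-425552) = (-171700 - 340*(-149) + 505*(9 + 13)² + 241*(9 + 13)²*(-149)² + 121706*(9 + 13)²*(-149)) - 1*(-425552) = (-171700 + 50660 + 505*22² + 241*22²*22201 + 121706*22²*(-149)) + 425552 = (-171700 + 50660 + 505*484 + 241*484*22201 + 121706*484*(-149)) + 425552 = (-171700 + 50660 + 244420 + 2589613444 - 8776949896) + 425552 = -6187213072 + 425552 = -6186787520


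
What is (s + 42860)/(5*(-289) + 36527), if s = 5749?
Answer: 5401/3898 ≈ 1.3856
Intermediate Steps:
(s + 42860)/(5*(-289) + 36527) = (5749 + 42860)/(5*(-289) + 36527) = 48609/(-1445 + 36527) = 48609/35082 = 48609*(1/35082) = 5401/3898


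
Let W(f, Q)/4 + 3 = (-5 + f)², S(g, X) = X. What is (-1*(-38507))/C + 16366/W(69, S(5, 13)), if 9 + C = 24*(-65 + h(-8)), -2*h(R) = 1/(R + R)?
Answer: -1209541249/51350778 ≈ -23.554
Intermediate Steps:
h(R) = -1/(4*R) (h(R) = -1/(2*(R + R)) = -1/(2*R)/2 = -1/(4*R))
W(f, Q) = -12 + 4*(-5 + f)²
C = -6273/4 (C = -9 + 24*(-65 - ¼/(-8)) = -9 + 24*(-65 - ¼*(-⅛)) = -9 + 24*(-65 + 1/32) = -9 + 24*(-2079/32) = -9 - 6237/4 = -6273/4 ≈ -1568.3)
(-1*(-38507))/C + 16366/W(69, S(5, 13)) = (-1*(-38507))/(-6273/4) + 16366/(-12 + 4*(-5 + 69)²) = 38507*(-4/6273) + 16366/(-12 + 4*64²) = -154028/6273 + 16366/(-12 + 4*4096) = -154028/6273 + 16366/(-12 + 16384) = -154028/6273 + 16366/16372 = -154028/6273 + 16366*(1/16372) = -154028/6273 + 8183/8186 = -1209541249/51350778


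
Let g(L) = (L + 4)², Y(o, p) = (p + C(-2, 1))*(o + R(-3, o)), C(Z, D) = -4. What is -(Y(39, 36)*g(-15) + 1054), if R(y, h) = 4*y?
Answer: -105598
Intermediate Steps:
Y(o, p) = (-12 + o)*(-4 + p) (Y(o, p) = (p - 4)*(o + 4*(-3)) = (-4 + p)*(o - 12) = (-4 + p)*(-12 + o) = (-12 + o)*(-4 + p))
g(L) = (4 + L)²
-(Y(39, 36)*g(-15) + 1054) = -((48 - 12*36 - 4*39 + 39*36)*(4 - 15)² + 1054) = -((48 - 432 - 156 + 1404)*(-11)² + 1054) = -(864*121 + 1054) = -(104544 + 1054) = -1*105598 = -105598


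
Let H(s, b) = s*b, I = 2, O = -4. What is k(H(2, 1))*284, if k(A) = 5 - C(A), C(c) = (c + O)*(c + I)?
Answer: 3692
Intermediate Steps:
H(s, b) = b*s
C(c) = (-4 + c)*(2 + c) (C(c) = (c - 4)*(c + 2) = (-4 + c)*(2 + c))
k(A) = 13 - A² + 2*A (k(A) = 5 - (-8 + A² - 2*A) = 5 + (8 - A² + 2*A) = 13 - A² + 2*A)
k(H(2, 1))*284 = (13 - (1*2)² + 2*(1*2))*284 = (13 - 1*2² + 2*2)*284 = (13 - 1*4 + 4)*284 = (13 - 4 + 4)*284 = 13*284 = 3692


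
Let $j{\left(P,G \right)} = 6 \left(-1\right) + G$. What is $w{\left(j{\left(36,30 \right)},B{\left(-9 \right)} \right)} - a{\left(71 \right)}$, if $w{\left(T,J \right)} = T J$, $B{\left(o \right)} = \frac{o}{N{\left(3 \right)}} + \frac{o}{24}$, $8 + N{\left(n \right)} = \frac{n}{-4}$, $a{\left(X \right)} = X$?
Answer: $- \frac{1936}{35} \approx -55.314$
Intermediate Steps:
$j{\left(P,G \right)} = -6 + G$
$N{\left(n \right)} = -8 - \frac{n}{4}$ ($N{\left(n \right)} = -8 + \frac{n}{-4} = -8 + n \left(- \frac{1}{4}\right) = -8 - \frac{n}{4}$)
$B{\left(o \right)} = - \frac{61 o}{840}$ ($B{\left(o \right)} = \frac{o}{-8 - \frac{3}{4}} + \frac{o}{24} = \frac{o}{-8 - \frac{3}{4}} + o \frac{1}{24} = \frac{o}{- \frac{35}{4}} + \frac{o}{24} = o \left(- \frac{4}{35}\right) + \frac{o}{24} = - \frac{4 o}{35} + \frac{o}{24} = - \frac{61 o}{840}$)
$w{\left(T,J \right)} = J T$
$w{\left(j{\left(36,30 \right)},B{\left(-9 \right)} \right)} - a{\left(71 \right)} = \left(- \frac{61}{840}\right) \left(-9\right) \left(-6 + 30\right) - 71 = \frac{183}{280} \cdot 24 - 71 = \frac{549}{35} - 71 = - \frac{1936}{35}$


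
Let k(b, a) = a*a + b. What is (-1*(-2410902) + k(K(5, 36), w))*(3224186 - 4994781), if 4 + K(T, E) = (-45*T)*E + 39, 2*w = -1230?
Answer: -4924134471890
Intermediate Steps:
w = -615 (w = (½)*(-1230) = -615)
K(T, E) = 35 - 45*E*T (K(T, E) = -4 + ((-45*T)*E + 39) = -4 + (-45*E*T + 39) = -4 + (39 - 45*E*T) = 35 - 45*E*T)
k(b, a) = b + a² (k(b, a) = a² + b = b + a²)
(-1*(-2410902) + k(K(5, 36), w))*(3224186 - 4994781) = (-1*(-2410902) + ((35 - 45*36*5) + (-615)²))*(3224186 - 4994781) = (2410902 + ((35 - 8100) + 378225))*(-1770595) = (2410902 + (-8065 + 378225))*(-1770595) = (2410902 + 370160)*(-1770595) = 2781062*(-1770595) = -4924134471890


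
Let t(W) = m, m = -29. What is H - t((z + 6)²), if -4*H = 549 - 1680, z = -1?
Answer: 1247/4 ≈ 311.75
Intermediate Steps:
H = 1131/4 (H = -(549 - 1680)/4 = -¼*(-1131) = 1131/4 ≈ 282.75)
t(W) = -29
H - t((z + 6)²) = 1131/4 - 1*(-29) = 1131/4 + 29 = 1247/4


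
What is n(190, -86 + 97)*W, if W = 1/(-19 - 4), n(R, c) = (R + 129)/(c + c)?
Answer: -29/46 ≈ -0.63043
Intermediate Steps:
n(R, c) = (129 + R)/(2*c) (n(R, c) = (129 + R)/((2*c)) = (129 + R)*(1/(2*c)) = (129 + R)/(2*c))
W = -1/23 (W = 1/(-23) = -1/23 ≈ -0.043478)
n(190, -86 + 97)*W = ((129 + 190)/(2*(-86 + 97)))*(-1/23) = ((1/2)*319/11)*(-1/23) = ((1/2)*(1/11)*319)*(-1/23) = (29/2)*(-1/23) = -29/46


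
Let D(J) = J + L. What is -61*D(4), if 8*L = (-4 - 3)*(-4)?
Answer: -915/2 ≈ -457.50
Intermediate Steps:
L = 7/2 (L = ((-4 - 3)*(-4))/8 = (-7*(-4))/8 = (1/8)*28 = 7/2 ≈ 3.5000)
D(J) = 7/2 + J (D(J) = J + 7/2 = 7/2 + J)
-61*D(4) = -61*(7/2 + 4) = -61*15/2 = -915/2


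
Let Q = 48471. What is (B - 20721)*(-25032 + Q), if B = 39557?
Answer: 441497004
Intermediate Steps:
(B - 20721)*(-25032 + Q) = (39557 - 20721)*(-25032 + 48471) = 18836*23439 = 441497004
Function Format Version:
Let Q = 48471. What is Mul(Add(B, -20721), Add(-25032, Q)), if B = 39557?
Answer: 441497004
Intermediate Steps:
Mul(Add(B, -20721), Add(-25032, Q)) = Mul(Add(39557, -20721), Add(-25032, 48471)) = Mul(18836, 23439) = 441497004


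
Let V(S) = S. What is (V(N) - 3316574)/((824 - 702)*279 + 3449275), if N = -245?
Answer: -3316819/3483313 ≈ -0.95220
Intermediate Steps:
(V(N) - 3316574)/((824 - 702)*279 + 3449275) = (-245 - 3316574)/((824 - 702)*279 + 3449275) = -3316819/(122*279 + 3449275) = -3316819/(34038 + 3449275) = -3316819/3483313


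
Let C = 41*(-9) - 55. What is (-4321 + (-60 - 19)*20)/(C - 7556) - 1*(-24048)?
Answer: 9138521/380 ≈ 24049.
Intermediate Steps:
C = -424 (C = -369 - 55 = -424)
(-4321 + (-60 - 19)*20)/(C - 7556) - 1*(-24048) = (-4321 + (-60 - 19)*20)/(-424 - 7556) - 1*(-24048) = (-4321 - 79*20)/(-7980) + 24048 = (-4321 - 1580)*(-1/7980) + 24048 = -5901*(-1/7980) + 24048 = 281/380 + 24048 = 9138521/380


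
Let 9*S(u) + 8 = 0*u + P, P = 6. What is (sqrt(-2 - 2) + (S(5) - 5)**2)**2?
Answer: 4853437/6561 + 8836*I/81 ≈ 739.74 + 109.09*I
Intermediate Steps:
S(u) = -2/9 (S(u) = -8/9 + (0*u + 6)/9 = -8/9 + (0 + 6)/9 = -8/9 + (1/9)*6 = -8/9 + 2/3 = -2/9)
(sqrt(-2 - 2) + (S(5) - 5)**2)**2 = (sqrt(-2 - 2) + (-2/9 - 5)**2)**2 = (sqrt(-4) + (-47/9)**2)**2 = (2*I + 2209/81)**2 = (2209/81 + 2*I)**2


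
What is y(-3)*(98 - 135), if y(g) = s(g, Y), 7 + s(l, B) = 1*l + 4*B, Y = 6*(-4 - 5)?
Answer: 8362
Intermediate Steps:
Y = -54 (Y = 6*(-9) = -54)
s(l, B) = -7 + l + 4*B (s(l, B) = -7 + (1*l + 4*B) = -7 + (l + 4*B) = -7 + l + 4*B)
y(g) = -223 + g (y(g) = -7 + g + 4*(-54) = -7 + g - 216 = -223 + g)
y(-3)*(98 - 135) = (-223 - 3)*(98 - 135) = -226*(-37) = 8362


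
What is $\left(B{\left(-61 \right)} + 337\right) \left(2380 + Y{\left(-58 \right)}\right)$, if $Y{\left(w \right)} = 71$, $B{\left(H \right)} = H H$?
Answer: $9946158$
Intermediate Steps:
$B{\left(H \right)} = H^{2}$
$\left(B{\left(-61 \right)} + 337\right) \left(2380 + Y{\left(-58 \right)}\right) = \left(\left(-61\right)^{2} + 337\right) \left(2380 + 71\right) = \left(3721 + 337\right) 2451 = 4058 \cdot 2451 = 9946158$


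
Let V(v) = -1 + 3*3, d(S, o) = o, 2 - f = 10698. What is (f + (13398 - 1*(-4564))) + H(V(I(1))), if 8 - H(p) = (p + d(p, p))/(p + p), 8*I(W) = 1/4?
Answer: 7273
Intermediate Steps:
I(W) = 1/32 (I(W) = (1/8)/4 = (1/8)*(1/4) = 1/32)
f = -10696 (f = 2 - 1*10698 = 2 - 10698 = -10696)
V(v) = 8 (V(v) = -1 + 9 = 8)
H(p) = 7 (H(p) = 8 - (p + p)/(p + p) = 8 - 2*p/(2*p) = 8 - 2*p*1/(2*p) = 8 - 1*1 = 8 - 1 = 7)
(f + (13398 - 1*(-4564))) + H(V(I(1))) = (-10696 + (13398 - 1*(-4564))) + 7 = (-10696 + (13398 + 4564)) + 7 = (-10696 + 17962) + 7 = 7266 + 7 = 7273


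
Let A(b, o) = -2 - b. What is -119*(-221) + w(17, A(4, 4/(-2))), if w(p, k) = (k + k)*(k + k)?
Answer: 26443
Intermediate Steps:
w(p, k) = 4*k² (w(p, k) = (2*k)*(2*k) = 4*k²)
-119*(-221) + w(17, A(4, 4/(-2))) = -119*(-221) + 4*(-2 - 1*4)² = 26299 + 4*(-2 - 4)² = 26299 + 4*(-6)² = 26299 + 4*36 = 26299 + 144 = 26443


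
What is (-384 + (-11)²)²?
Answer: 69169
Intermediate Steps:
(-384 + (-11)²)² = (-384 + 121)² = (-263)² = 69169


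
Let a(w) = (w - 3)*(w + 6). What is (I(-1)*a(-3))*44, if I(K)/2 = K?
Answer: 1584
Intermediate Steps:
a(w) = (-3 + w)*(6 + w)
I(K) = 2*K
(I(-1)*a(-3))*44 = ((2*(-1))*(-18 + (-3)**2 + 3*(-3)))*44 = -2*(-18 + 9 - 9)*44 = -2*(-18)*44 = 36*44 = 1584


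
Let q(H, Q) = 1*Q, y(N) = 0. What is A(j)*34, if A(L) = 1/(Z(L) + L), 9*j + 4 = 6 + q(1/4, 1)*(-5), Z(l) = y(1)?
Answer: -102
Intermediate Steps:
q(H, Q) = Q
Z(l) = 0
j = -⅓ (j = -4/9 + (6 + 1*(-5))/9 = -4/9 + (6 - 5)/9 = -4/9 + (⅑)*1 = -4/9 + ⅑ = -⅓ ≈ -0.33333)
A(L) = 1/L (A(L) = 1/(0 + L) = 1/L)
A(j)*34 = 34/(-⅓) = -3*34 = -102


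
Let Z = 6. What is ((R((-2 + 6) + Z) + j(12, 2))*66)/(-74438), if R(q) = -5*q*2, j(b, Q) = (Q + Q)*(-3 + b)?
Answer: 2112/37219 ≈ 0.056745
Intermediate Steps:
j(b, Q) = 2*Q*(-3 + b) (j(b, Q) = (2*Q)*(-3 + b) = 2*Q*(-3 + b))
R(q) = -10*q
((R((-2 + 6) + Z) + j(12, 2))*66)/(-74438) = ((-10*((-2 + 6) + 6) + 2*2*(-3 + 12))*66)/(-74438) = ((-10*(4 + 6) + 2*2*9)*66)*(-1/74438) = ((-10*10 + 36)*66)*(-1/74438) = ((-100 + 36)*66)*(-1/74438) = -64*66*(-1/74438) = -4224*(-1/74438) = 2112/37219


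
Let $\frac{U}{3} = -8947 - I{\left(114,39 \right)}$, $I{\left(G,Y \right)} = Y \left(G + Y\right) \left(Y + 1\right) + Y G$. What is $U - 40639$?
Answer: $-796858$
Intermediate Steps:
$I{\left(G,Y \right)} = G Y + Y \left(1 + Y\right) \left(G + Y\right)$ ($I{\left(G,Y \right)} = Y \left(G + Y\right) \left(1 + Y\right) + G Y = Y \left(1 + Y\right) \left(G + Y\right) + G Y = G Y + Y \left(1 + Y\right) \left(G + Y\right)$)
$U = -756219$ ($U = 3 \left(-8947 - 39 \left(39 + 39^{2} + 2 \cdot 114 + 114 \cdot 39\right)\right) = 3 \left(-8947 - 39 \left(39 + 1521 + 228 + 4446\right)\right) = 3 \left(-8947 - 39 \cdot 6234\right) = 3 \left(-8947 - 243126\right) = 3 \left(-252073\right) = -756219$)
$U - 40639 = -756219 - 40639 = -796858$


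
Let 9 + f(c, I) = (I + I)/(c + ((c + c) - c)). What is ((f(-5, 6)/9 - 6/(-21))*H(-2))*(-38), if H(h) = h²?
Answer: 13528/105 ≈ 128.84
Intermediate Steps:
f(c, I) = -9 + I/c (f(c, I) = -9 + (I + I)/(c + ((c + c) - c)) = -9 + (2*I)/(c + (2*c - c)) = -9 + (2*I)/(c + c) = -9 + (2*I)/((2*c)) = -9 + (2*I)*(1/(2*c)) = -9 + I/c)
((f(-5, 6)/9 - 6/(-21))*H(-2))*(-38) = (((-9 + 6/(-5))/9 - 6/(-21))*(-2)²)*(-38) = (((-9 + 6*(-⅕))*(⅑) - 6*(-1/21))*4)*(-38) = (((-9 - 6/5)*(⅑) + 2/7)*4)*(-38) = ((-51/5*⅑ + 2/7)*4)*(-38) = ((-17/15 + 2/7)*4)*(-38) = -89/105*4*(-38) = -356/105*(-38) = 13528/105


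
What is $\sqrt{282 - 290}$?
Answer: $2 i \sqrt{2} \approx 2.8284 i$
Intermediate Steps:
$\sqrt{282 - 290} = \sqrt{-8} = 2 i \sqrt{2}$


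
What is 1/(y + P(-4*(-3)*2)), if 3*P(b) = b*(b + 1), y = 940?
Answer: 1/1140 ≈ 0.00087719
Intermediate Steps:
P(b) = b*(1 + b)/3 (P(b) = (b*(b + 1))/3 = (b*(1 + b))/3 = b*(1 + b)/3)
1/(y + P(-4*(-3)*2)) = 1/(940 + (-4*(-3)*2)*(1 - 4*(-3)*2)/3) = 1/(940 + (12*2)*(1 + 12*2)/3) = 1/(940 + (⅓)*24*(1 + 24)) = 1/(940 + (⅓)*24*25) = 1/(940 + 200) = 1/1140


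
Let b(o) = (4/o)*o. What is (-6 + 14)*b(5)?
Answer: 32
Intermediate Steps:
b(o) = 4
(-6 + 14)*b(5) = (-6 + 14)*4 = 8*4 = 32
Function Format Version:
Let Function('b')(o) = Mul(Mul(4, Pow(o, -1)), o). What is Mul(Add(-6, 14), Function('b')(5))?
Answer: 32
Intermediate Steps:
Function('b')(o) = 4
Mul(Add(-6, 14), Function('b')(5)) = Mul(Add(-6, 14), 4) = Mul(8, 4) = 32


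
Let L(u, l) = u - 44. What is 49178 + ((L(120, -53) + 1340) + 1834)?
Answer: 52428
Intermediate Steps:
L(u, l) = -44 + u
49178 + ((L(120, -53) + 1340) + 1834) = 49178 + (((-44 + 120) + 1340) + 1834) = 49178 + ((76 + 1340) + 1834) = 49178 + (1416 + 1834) = 49178 + 3250 = 52428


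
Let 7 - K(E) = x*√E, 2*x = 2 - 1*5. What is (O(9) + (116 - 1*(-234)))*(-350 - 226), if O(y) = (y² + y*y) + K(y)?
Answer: -301536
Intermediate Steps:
x = -3/2 (x = (2 - 1*5)/2 = (2 - 5)/2 = (½)*(-3) = -3/2 ≈ -1.5000)
K(E) = 7 + 3*√E/2 (K(E) = 7 - (-3)*√E/2 = 7 + 3*√E/2)
O(y) = 7 + 2*y² + 3*√y/2 (O(y) = (y² + y*y) + (7 + 3*√y/2) = (y² + y²) + (7 + 3*√y/2) = 2*y² + (7 + 3*√y/2) = 7 + 2*y² + 3*√y/2)
(O(9) + (116 - 1*(-234)))*(-350 - 226) = ((7 + 2*9² + 3*√9/2) + (116 - 1*(-234)))*(-350 - 226) = ((7 + 2*81 + (3/2)*3) + (116 + 234))*(-576) = ((7 + 162 + 9/2) + 350)*(-576) = (347/2 + 350)*(-576) = (1047/2)*(-576) = -301536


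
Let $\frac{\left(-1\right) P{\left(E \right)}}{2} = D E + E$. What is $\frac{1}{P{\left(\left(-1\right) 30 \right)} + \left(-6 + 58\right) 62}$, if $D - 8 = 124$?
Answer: $\frac{1}{11204} \approx 8.9254 \cdot 10^{-5}$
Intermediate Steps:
$D = 132$ ($D = 8 + 124 = 132$)
$P{\left(E \right)} = - 266 E$ ($P{\left(E \right)} = - 2 \left(132 E + E\right) = - 2 \cdot 133 E = - 266 E$)
$\frac{1}{P{\left(\left(-1\right) 30 \right)} + \left(-6 + 58\right) 62} = \frac{1}{- 266 \left(\left(-1\right) 30\right) + \left(-6 + 58\right) 62} = \frac{1}{\left(-266\right) \left(-30\right) + 52 \cdot 62} = \frac{1}{7980 + 3224} = \frac{1}{11204}$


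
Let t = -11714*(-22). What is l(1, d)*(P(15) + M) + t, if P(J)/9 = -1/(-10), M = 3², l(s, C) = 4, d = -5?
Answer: 1288738/5 ≈ 2.5775e+5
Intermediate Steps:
M = 9
P(J) = 9/10 (P(J) = 9*(-1/(-10)) = 9*(-1*(-⅒)) = 9*(⅒) = 9/10)
t = 257708
l(1, d)*(P(15) + M) + t = 4*(9/10 + 9) + 257708 = 4*(99/10) + 257708 = 198/5 + 257708 = 1288738/5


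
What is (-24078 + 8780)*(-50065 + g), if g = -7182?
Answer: 875764606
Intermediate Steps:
(-24078 + 8780)*(-50065 + g) = (-24078 + 8780)*(-50065 - 7182) = -15298*(-57247) = 875764606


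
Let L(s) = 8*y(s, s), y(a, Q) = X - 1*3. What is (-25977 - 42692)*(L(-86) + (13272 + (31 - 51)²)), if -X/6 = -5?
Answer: -953675072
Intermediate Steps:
X = 30 (X = -6*(-5) = 30)
y(a, Q) = 27 (y(a, Q) = 30 - 1*3 = 30 - 3 = 27)
L(s) = 216 (L(s) = 8*27 = 216)
(-25977 - 42692)*(L(-86) + (13272 + (31 - 51)²)) = (-25977 - 42692)*(216 + (13272 + (31 - 51)²)) = -68669*(216 + (13272 + (-20)²)) = -68669*(216 + (13272 + 400)) = -68669*(216 + 13672) = -68669*13888 = -953675072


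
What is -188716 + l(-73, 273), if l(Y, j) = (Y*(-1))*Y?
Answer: -194045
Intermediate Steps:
l(Y, j) = -Y² (l(Y, j) = (-Y)*Y = -Y²)
-188716 + l(-73, 273) = -188716 - 1*(-73)² = -188716 - 1*5329 = -188716 - 5329 = -194045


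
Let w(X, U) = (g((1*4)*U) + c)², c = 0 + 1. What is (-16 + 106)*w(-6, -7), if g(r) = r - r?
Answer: 90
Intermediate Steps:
c = 1
g(r) = 0
w(X, U) = 1 (w(X, U) = (0 + 1)² = 1² = 1)
(-16 + 106)*w(-6, -7) = (-16 + 106)*1 = 90*1 = 90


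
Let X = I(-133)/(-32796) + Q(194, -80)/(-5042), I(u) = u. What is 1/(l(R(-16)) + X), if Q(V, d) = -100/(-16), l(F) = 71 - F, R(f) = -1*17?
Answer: 165357432/14551919627 ≈ 0.011363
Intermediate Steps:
R(f) = -17
Q(V, d) = 25/4 (Q(V, d) = -100*(-1/16) = 25/4)
X = 465611/165357432 (X = -133/(-32796) + (25/4)/(-5042) = -133*(-1/32796) + (25/4)*(-1/5042) = 133/32796 - 25/20168 = 465611/165357432 ≈ 0.0028158)
1/(l(R(-16)) + X) = 1/((71 - 1*(-17)) + 465611/165357432) = 1/((71 + 17) + 465611/165357432) = 1/(88 + 465611/165357432) = 1/(14551919627/165357432) = 165357432/14551919627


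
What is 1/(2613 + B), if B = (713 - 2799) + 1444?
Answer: 1/1971 ≈ 0.00050736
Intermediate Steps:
B = -642 (B = -2086 + 1444 = -642)
1/(2613 + B) = 1/(2613 - 642) = 1/1971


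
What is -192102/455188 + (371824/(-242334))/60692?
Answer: -176597161461373/418424033590254 ≈ -0.42205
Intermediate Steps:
-192102/455188 + (371824/(-242334))/60692 = -192102*1/455188 + (371824*(-1/242334))*(1/60692) = -96051/227594 - 185912/121167*1/60692 = -96051/227594 - 46478/1838466891 = -176597161461373/418424033590254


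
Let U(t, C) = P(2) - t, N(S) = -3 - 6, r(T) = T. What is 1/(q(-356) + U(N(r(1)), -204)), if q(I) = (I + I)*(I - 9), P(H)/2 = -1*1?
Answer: 1/259887 ≈ 3.8478e-6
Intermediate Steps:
P(H) = -2 (P(H) = 2*(-1*1) = 2*(-1) = -2)
N(S) = -9
q(I) = 2*I*(-9 + I) (q(I) = (2*I)*(-9 + I) = 2*I*(-9 + I))
U(t, C) = -2 - t
1/(q(-356) + U(N(r(1)), -204)) = 1/(2*(-356)*(-9 - 356) + (-2 - 1*(-9))) = 1/(2*(-356)*(-365) + (-2 + 9)) = 1/(259880 + 7) = 1/259887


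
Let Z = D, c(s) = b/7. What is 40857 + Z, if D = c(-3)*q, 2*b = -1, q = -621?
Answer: 572619/14 ≈ 40901.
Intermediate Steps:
b = -½ (b = (½)*(-1) = -½ ≈ -0.50000)
c(s) = -1/14 (c(s) = -½/7 = -½*⅐ = -1/14)
D = 621/14 (D = -1/14*(-621) = 621/14 ≈ 44.357)
Z = 621/14 ≈ 44.357
40857 + Z = 40857 + 621/14 = 572619/14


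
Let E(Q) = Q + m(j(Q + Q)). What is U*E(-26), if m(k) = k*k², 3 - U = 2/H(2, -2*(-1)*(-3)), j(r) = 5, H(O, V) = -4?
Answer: 693/2 ≈ 346.50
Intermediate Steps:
U = 7/2 (U = 3 - 2/(-4) = 3 - 2*(-1)/4 = 3 - 1*(-½) = 3 + ½ = 7/2 ≈ 3.5000)
m(k) = k³
E(Q) = 125 + Q (E(Q) = Q + 5³ = Q + 125 = 125 + Q)
U*E(-26) = 7*(125 - 26)/2 = (7/2)*99 = 693/2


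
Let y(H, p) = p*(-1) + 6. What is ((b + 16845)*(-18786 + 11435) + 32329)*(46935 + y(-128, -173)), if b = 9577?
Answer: -9149340591402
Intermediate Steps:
y(H, p) = 6 - p (y(H, p) = -p + 6 = 6 - p)
((b + 16845)*(-18786 + 11435) + 32329)*(46935 + y(-128, -173)) = ((9577 + 16845)*(-18786 + 11435) + 32329)*(46935 + (6 - 1*(-173))) = (26422*(-7351) + 32329)*(46935 + (6 + 173)) = (-194228122 + 32329)*(46935 + 179) = -194195793*47114 = -9149340591402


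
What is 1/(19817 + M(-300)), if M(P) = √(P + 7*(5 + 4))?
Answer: 19817/392713726 - I*√237/392713726 ≈ 5.0462e-5 - 3.9201e-8*I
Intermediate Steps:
M(P) = √(63 + P) (M(P) = √(P + 7*9) = √(P + 63) = √(63 + P))
1/(19817 + M(-300)) = 1/(19817 + √(63 - 300)) = 1/(19817 + √(-237)) = 1/(19817 + I*√237)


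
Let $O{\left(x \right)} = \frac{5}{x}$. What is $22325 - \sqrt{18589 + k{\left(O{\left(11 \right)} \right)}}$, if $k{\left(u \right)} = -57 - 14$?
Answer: $22325 - \sqrt{18518} \approx 22189.0$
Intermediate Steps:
$k{\left(u \right)} = -71$
$22325 - \sqrt{18589 + k{\left(O{\left(11 \right)} \right)}} = 22325 - \sqrt{18589 - 71} = 22325 - \sqrt{18518}$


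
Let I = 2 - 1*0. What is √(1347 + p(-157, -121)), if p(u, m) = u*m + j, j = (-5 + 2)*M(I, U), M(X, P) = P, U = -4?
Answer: 2*√5089 ≈ 142.67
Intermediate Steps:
I = 2 (I = 2 + 0 = 2)
j = 12 (j = (-5 + 2)*(-4) = -3*(-4) = 12)
p(u, m) = 12 + m*u (p(u, m) = u*m + 12 = m*u + 12 = 12 + m*u)
√(1347 + p(-157, -121)) = √(1347 + (12 - 121*(-157))) = √(1347 + (12 + 18997)) = √(1347 + 19009) = √20356 = 2*√5089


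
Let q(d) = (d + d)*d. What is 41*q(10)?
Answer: 8200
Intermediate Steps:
q(d) = 2*d² (q(d) = (2*d)*d = 2*d²)
41*q(10) = 41*(2*10²) = 41*(2*100) = 41*200 = 8200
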